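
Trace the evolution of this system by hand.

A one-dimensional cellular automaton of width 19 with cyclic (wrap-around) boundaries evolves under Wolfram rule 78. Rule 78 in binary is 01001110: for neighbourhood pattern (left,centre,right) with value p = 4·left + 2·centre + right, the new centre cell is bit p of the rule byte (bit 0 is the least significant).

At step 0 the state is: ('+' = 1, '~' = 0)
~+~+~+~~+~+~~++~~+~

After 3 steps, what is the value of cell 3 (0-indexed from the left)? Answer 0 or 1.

1

k=0  ~+~+~+~~+~+~~++~~+~
k=1  ++~+~+~++~+~+++~++~
k=2  ++~+~+~++~+~+~+~++~
k=3  ++~+~+~++~+~+~+~++~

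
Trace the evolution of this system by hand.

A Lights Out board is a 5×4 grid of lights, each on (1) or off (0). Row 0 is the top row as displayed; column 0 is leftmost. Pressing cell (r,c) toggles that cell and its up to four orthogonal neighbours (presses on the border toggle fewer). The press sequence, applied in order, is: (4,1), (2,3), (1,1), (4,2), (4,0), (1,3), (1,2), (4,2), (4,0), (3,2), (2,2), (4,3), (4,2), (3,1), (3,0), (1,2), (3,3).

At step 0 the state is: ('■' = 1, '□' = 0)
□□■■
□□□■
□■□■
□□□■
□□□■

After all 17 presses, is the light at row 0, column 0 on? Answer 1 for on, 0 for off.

0

[0] □□■■
□□□■
□■□■
□□□■
□□□■
[1] □□■■
□□□■
□■□■
□■□■
■■■■
[2] □□■■
□□□□
□■■□
□■□□
■■■■
[3] □■■■
■■■□
□□■□
□■□□
■■■■
[4] □■■■
■■■□
□□■□
□■■□
■□□□
[5] □■■■
■■■□
□□■□
■■■□
□■□□
[6] □■■□
■■□■
□□■■
■■■□
□■□□
[7] □■□□
■□■□
□□□■
■■■□
□■□□
[8] □■□□
■□■□
□□□■
■■□□
□□■■
[9] □■□□
■□■□
□□□■
□■□□
■■■■
[10] □■□□
■□■□
□□■■
□□■■
■■□■
[11] □■□□
■□□□
□■□□
□□□■
■■□■
[12] □■□□
■□□□
□■□□
□□□□
■■■□
[13] □■□□
■□□□
□■□□
□□■□
■□□■
[14] □■□□
■□□□
□□□□
■■□□
■■□■
[15] □■□□
■□□□
■□□□
□□□□
□■□■
[16] □■■□
■■■■
■□■□
□□□□
□■□■
[17] □■■□
■■■■
■□■■
□□■■
□■□□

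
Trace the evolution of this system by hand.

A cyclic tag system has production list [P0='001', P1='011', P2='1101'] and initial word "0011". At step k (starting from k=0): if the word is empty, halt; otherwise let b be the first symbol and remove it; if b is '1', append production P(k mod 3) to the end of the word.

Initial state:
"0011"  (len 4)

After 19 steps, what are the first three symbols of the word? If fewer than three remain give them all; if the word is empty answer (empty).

[0] "0011"  (len 4)
[1] "011"  (len 3)
[2] "11"  (len 2)
[3] "11101"  (len 5)
[4] "1101001"  (len 7)
[5] "101001011"  (len 9)
[6] "010010111101"  (len 12)
[7] "10010111101"  (len 11)
[8] "0010111101011"  (len 13)
[9] "010111101011"  (len 12)
[10] "10111101011"  (len 11)
[11] "0111101011011"  (len 13)
[12] "111101011011"  (len 12)
[13] "11101011011001"  (len 14)
[14] "1101011011001011"  (len 16)
[15] "1010110110010111101"  (len 19)
[16] "010110110010111101001"  (len 21)
[17] "10110110010111101001"  (len 20)
[18] "01101100101111010011101"  (len 23)
[19] "1101100101111010011101"  (len 22)

110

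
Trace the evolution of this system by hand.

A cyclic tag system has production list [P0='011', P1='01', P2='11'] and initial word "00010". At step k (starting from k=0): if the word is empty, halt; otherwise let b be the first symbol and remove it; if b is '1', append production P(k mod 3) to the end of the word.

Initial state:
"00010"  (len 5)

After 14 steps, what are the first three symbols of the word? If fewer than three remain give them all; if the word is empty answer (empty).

0) "00010"  (len 5)
1) "0010"  (len 4)
2) "010"  (len 3)
3) "10"  (len 2)
4) "0011"  (len 4)
5) "011"  (len 3)
6) "11"  (len 2)
7) "1011"  (len 4)
8) "01101"  (len 5)
9) "1101"  (len 4)
10) "101011"  (len 6)
11) "0101101"  (len 7)
12) "101101"  (len 6)
13) "01101011"  (len 8)
14) "1101011"  (len 7)

110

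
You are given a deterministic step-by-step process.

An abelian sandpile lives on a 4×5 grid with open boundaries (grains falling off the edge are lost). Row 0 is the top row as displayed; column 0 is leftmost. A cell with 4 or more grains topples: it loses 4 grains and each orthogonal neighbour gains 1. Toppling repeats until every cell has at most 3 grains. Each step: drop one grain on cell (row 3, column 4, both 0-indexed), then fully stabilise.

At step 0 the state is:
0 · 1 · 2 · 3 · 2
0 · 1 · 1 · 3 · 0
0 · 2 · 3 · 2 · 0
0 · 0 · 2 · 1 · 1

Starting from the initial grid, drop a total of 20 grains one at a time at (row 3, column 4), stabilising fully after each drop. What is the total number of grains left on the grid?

27

gen 0: 0 · 1 · 2 · 3 · 2
0 · 1 · 1 · 3 · 0
0 · 2 · 3 · 2 · 0
0 · 0 · 2 · 1 · 1
gen 1: 0 · 1 · 2 · 3 · 2
0 · 1 · 1 · 3 · 0
0 · 2 · 3 · 2 · 0
0 · 0 · 2 · 1 · 2
gen 2: 0 · 1 · 2 · 3 · 2
0 · 1 · 1 · 3 · 0
0 · 2 · 3 · 2 · 0
0 · 0 · 2 · 1 · 3
gen 3: 0 · 1 · 2 · 3 · 2
0 · 1 · 1 · 3 · 0
0 · 2 · 3 · 2 · 1
0 · 0 · 2 · 2 · 0
gen 4: 0 · 1 · 2 · 3 · 2
0 · 1 · 1 · 3 · 0
0 · 2 · 3 · 2 · 1
0 · 0 · 2 · 2 · 1
gen 5: 0 · 1 · 2 · 3 · 2
0 · 1 · 1 · 3 · 0
0 · 2 · 3 · 2 · 1
0 · 0 · 2 · 2 · 2
gen 6: 0 · 1 · 2 · 3 · 2
0 · 1 · 1 · 3 · 0
0 · 2 · 3 · 2 · 1
0 · 0 · 2 · 2 · 3
gen 7: 0 · 1 · 2 · 3 · 2
0 · 1 · 1 · 3 · 0
0 · 2 · 3 · 2 · 2
0 · 0 · 2 · 3 · 0
gen 8: 0 · 1 · 2 · 3 · 2
0 · 1 · 1 · 3 · 0
0 · 2 · 3 · 2 · 2
0 · 0 · 2 · 3 · 1
gen 9: 0 · 1 · 2 · 3 · 2
0 · 1 · 1 · 3 · 0
0 · 2 · 3 · 2 · 2
0 · 0 · 2 · 3 · 2
gen 10: 0 · 1 · 2 · 3 · 2
0 · 1 · 1 · 3 · 0
0 · 2 · 3 · 2 · 2
0 · 0 · 2 · 3 · 3
gen 11: 0 · 1 · 2 · 3 · 2
0 · 1 · 1 · 3 · 0
0 · 2 · 3 · 3 · 3
0 · 0 · 3 · 0 · 1
gen 12: 0 · 1 · 2 · 3 · 2
0 · 1 · 1 · 3 · 0
0 · 2 · 3 · 3 · 3
0 · 0 · 3 · 0 · 2
gen 13: 0 · 1 · 2 · 3 · 2
0 · 1 · 1 · 3 · 0
0 · 2 · 3 · 3 · 3
0 · 0 · 3 · 0 · 3
gen 14: 0 · 1 · 3 · 0 · 3
0 · 1 · 3 · 1 · 2
0 · 3 · 1 · 2 · 1
0 · 1 · 0 · 3 · 1
gen 15: 0 · 1 · 3 · 0 · 3
0 · 1 · 3 · 1 · 2
0 · 3 · 1 · 2 · 1
0 · 1 · 0 · 3 · 2
gen 16: 0 · 1 · 3 · 0 · 3
0 · 1 · 3 · 1 · 2
0 · 3 · 1 · 2 · 1
0 · 1 · 0 · 3 · 3
gen 17: 0 · 1 · 3 · 0 · 3
0 · 1 · 3 · 1 · 2
0 · 3 · 1 · 3 · 2
0 · 1 · 1 · 0 · 1
gen 18: 0 · 1 · 3 · 0 · 3
0 · 1 · 3 · 1 · 2
0 · 3 · 1 · 3 · 2
0 · 1 · 1 · 0 · 2
gen 19: 0 · 1 · 3 · 0 · 3
0 · 1 · 3 · 1 · 2
0 · 3 · 1 · 3 · 2
0 · 1 · 1 · 0 · 3
gen 20: 0 · 1 · 3 · 0 · 3
0 · 1 · 3 · 1 · 2
0 · 3 · 1 · 3 · 3
0 · 1 · 1 · 1 · 0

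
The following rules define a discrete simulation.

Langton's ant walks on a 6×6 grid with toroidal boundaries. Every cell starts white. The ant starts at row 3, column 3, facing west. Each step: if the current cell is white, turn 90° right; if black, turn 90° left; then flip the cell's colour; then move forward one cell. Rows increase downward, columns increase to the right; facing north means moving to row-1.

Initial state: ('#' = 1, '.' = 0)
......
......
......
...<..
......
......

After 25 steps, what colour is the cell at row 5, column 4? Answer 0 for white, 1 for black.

gen 0: ......
......
......
...<..
......
......
gen 1: ......
......
...^..
...#..
......
......
gen 2: ......
......
...#>.
...#..
......
......
gen 3: ......
......
...##.
...#v.
......
......
gen 4: ......
......
...##.
...<#.
......
......
gen 5: ......
......
...##.
....#.
...v..
......
gen 6: ......
......
...##.
....#.
..<#..
......
gen 7: ......
......
...##.
..^.#.
..##..
......
gen 8: ......
......
...##.
..#>#.
..##..
......
gen 9: ......
......
...##.
..###.
..#v..
......
gen 10: ......
......
...##.
..###.
..#.>.
......
gen 11: ......
......
...##.
..###.
..#.#.
....v.
gen 12: ......
......
...##.
..###.
..#.#.
...<#.
gen 13: ......
......
...##.
..###.
..#^#.
...##.
gen 14: ......
......
...##.
..###.
..##>.
...##.
gen 15: ......
......
...##.
..##^.
..##..
...##.
gen 16: ......
......
...##.
..#<..
..##..
...##.
gen 17: ......
......
...##.
..#...
..#v..
...##.
gen 18: ......
......
...##.
..#...
..#.>.
...##.
gen 19: ......
......
...##.
..#...
..#.#.
...#v.
gen 20: ......
......
...##.
..#...
..#.#.
...#.>
gen 21: .....v
......
...##.
..#...
..#.#.
...#.#
gen 22: ....<#
......
...##.
..#...
..#.#.
...#.#
gen 23: ....##
......
...##.
..#...
..#.#.
...#^#
gen 24: ....##
......
...##.
..#...
..#.#.
...##>
gen 25: ....##
......
...##.
..#...
..#.#^
...##.

1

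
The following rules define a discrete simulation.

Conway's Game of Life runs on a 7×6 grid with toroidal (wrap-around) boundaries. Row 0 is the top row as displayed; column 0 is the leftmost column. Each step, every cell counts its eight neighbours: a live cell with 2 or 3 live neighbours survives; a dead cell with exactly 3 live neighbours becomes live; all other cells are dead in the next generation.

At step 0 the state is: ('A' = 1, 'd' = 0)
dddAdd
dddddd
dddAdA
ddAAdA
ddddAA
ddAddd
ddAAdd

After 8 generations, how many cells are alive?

step 0: dddAdd
dddddd
dddAdA
ddAAdA
ddddAA
ddAddd
ddAAdd
step 1: ddAAdd
ddddAd
ddAAdd
AdAAdA
ddAdAA
ddAdAd
ddAAdd
step 2: ddAdAd
ddddAd
dAAddA
AddddA
AdAddd
dAAdAA
dAddAd
step 3: ddddAA
dAAdAA
dAddAA
ddAddA
ddAAAd
ddAdAA
AAddAd
step 4: ddAddd
dAAddd
dAdddd
AAAddA
dAAddd
AdAddd
AAdddd
step 5: AdAddd
dAAddd
dddddd
dddddd
dddAdA
AdAddd
AdAddd
step 6: AdAAdd
dAAddd
dddddd
dddddd
dddddd
AdAAdA
AdAAdA
step 7: AdddAA
dAAAdd
dddddd
dddddd
dddddd
AdAAdA
dddddd
step 8: AAAAAA
AAAAAA
ddAddd
dddddd
dddddd
dddddd
dAdAdd

15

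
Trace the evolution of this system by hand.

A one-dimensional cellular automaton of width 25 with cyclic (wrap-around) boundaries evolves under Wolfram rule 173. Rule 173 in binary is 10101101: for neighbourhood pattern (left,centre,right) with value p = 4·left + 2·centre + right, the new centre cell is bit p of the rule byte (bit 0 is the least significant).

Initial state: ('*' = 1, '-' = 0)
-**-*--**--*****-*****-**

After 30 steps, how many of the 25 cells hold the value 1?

18

step 0: -**-*--**--*****-*****-**
step 1: **-**--*---****-*****-**-
step 2: *-**---*-*-***-*****-**-*
step 3: -**--*-******-*****-**-**
step 4: **---*******-*****-**-**-
step 5: *--*-******-*****-**-**-*
step 6: ---*******-*****-**-**-**
step 7: -*-******-*****-**-**-**-
step 8: -*******-*****-**-**-**--
step 9: -******-*****-**-**-**--*
step 10: ******-*****-**-**-**---*
step 11: *****-*****-**-**-**--*-*
step 12: ****-*****-**-**-**---***
step 13: ***-*****-**-**-**--*-***
step 14: **-*****-**-**-**---*****
step 15: *-*****-**-**-**--*-*****
step 16: -*****-**-**-**---*******
step 17: *****-**-**-**--*-******-
step 18: ****-**-**-**---*******-*
step 19: ***-**-**-**--*-******-**
step 20: **-**-**-**---*******-***
step 21: *-**-**-**--*-******-****
step 22: -**-**-**---*******-*****
step 23: **-**-**--*-******-*****-
step 24: *-**-**---*******-*****-*
step 25: -**-**--*-******-*****-**
step 26: **-**---*******-*****-**-
step 27: *-**--*-******-*****-**-*
step 28: -**---*******-*****-**-**
step 29: **--*-******-*****-**-**-
step 30: *---*******-*****-**-**-*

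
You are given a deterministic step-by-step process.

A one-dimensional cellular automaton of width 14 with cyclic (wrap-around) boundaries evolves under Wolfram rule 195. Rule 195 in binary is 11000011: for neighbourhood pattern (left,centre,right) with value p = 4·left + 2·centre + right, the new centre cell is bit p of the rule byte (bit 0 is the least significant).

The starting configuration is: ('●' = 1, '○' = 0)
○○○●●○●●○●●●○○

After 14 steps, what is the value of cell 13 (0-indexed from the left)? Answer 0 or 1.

1

step 0: ○○○●●○●●○●●●○○
step 1: ●●●○●○○●○○●●○●
step 2: ●●●○○○●○○●○●○○
step 3: ○●●○●●○○●○○○○●
step 4: ○○●○○●○●○○●●●○
step 5: ●●○○●○○○○●○●●○
step 6: ○●○●○○●●●○○○●○
step 7: ●○○○○●○●●○●●○○
step 8: ○○●●●○○○●○○●○●
step 9: ○●○●●○●●○○●○○○
step 10: ●○○○●○○●○●○○●●
step 11: ●○●●○○●○○○○●○●
step 12: ●○○●○●○○●●●○○○
step 13: ○○●○○○○●○●●○●●
step 14: ○●○○●●●○○○●○○●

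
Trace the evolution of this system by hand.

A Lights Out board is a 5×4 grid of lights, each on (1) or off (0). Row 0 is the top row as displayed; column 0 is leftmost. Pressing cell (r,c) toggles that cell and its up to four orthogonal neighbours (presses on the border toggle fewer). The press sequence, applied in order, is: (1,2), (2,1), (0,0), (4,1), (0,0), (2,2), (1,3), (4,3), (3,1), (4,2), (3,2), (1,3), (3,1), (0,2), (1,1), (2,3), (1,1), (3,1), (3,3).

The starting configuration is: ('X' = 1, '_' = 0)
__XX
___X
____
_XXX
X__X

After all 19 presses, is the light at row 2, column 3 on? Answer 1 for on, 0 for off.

1

0) __XX
___X
____
_XXX
X__X
1) ___X
_XX_
__X_
_XXX
X__X
2) ___X
__X_
XX__
__XX
X__X
3) XX_X
X_X_
XX__
__XX
X__X
4) XX_X
X_X_
XX__
_XXX
_XXX
5) ___X
__X_
XX__
_XXX
_XXX
6) ___X
____
X_XX
_X_X
_XXX
7) ____
__XX
X_X_
_X_X
_XXX
8) ____
__XX
X_X_
_X__
_X__
9) ____
__XX
XXX_
X_X_
____
10) ____
__XX
XXX_
X___
_XXX
11) ____
__XX
XX__
XXXX
_X_X
12) ___X
____
XX_X
XXXX
_X_X
13) ___X
____
X__X
___X
___X
14) _XX_
__X_
X__X
___X
___X
15) __X_
XX__
XX_X
___X
___X
16) __X_
XX_X
XXX_
____
___X
17) _XX_
__XX
X_X_
____
___X
18) _XX_
__XX
XXX_
XXX_
_X_X
19) _XX_
__XX
XXXX
XX_X
_X__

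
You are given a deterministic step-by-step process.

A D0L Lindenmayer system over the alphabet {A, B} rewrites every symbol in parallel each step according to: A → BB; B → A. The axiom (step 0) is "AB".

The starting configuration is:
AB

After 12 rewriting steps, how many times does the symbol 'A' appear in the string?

step 0: AB
step 1: BBA
step 2: AABB
step 3: BBBBAA
step 4: AAAABBBB
step 5: BBBBBBBBAAAA
step 6: AAAAAAAABBBBBBBB
step 7: BBBBBBBBBBBBBBBBAAAAAAAA
step 8: AAAAAAAAAAAAAAAABBBBBBBBBBBBBBBB
step 9: BBBBBBBBBBBBBBBBBBBBBBBBBBBBBBBBAAAAAAAAAAAAAAAA
step 10: AAAAAAAAAAAAAAAAAAAAAAAAAAAAAAAABBBBBBBBBBBBBBBBBBBBBBBBBBBBBBBB
step 11: BBBBBBBBBBBBBBBBBBBBBBBBBBBBBBBBBBBBBBBBBBBBBBBBBBBBBBBBBBBBBBBBAAAAAAAAAAAAAAAAAAAAAAAAAAAAAAAA
step 12: AAAAAAAAAAAAAAAAAAAAAAAAAAAAAAAAAAAAAAAAAAAAAAAAAAAAAAAAAA…BBBBBBBBBBBBBBBBBBBBBBBBBBBBBBBBBBBBBBBBBBBBBBBBBBBBBBBBBB  (len 128)

64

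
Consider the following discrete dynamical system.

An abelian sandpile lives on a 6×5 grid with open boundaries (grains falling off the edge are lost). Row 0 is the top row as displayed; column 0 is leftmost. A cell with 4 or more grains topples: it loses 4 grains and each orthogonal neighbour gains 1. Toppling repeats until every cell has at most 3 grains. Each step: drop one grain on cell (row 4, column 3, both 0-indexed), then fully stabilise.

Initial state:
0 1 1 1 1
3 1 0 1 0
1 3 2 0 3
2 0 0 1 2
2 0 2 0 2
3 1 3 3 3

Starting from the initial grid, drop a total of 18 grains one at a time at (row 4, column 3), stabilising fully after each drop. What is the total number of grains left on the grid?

step 0: 0 1 1 1 1
3 1 0 1 0
1 3 2 0 3
2 0 0 1 2
2 0 2 0 2
3 1 3 3 3
step 1: 0 1 1 1 1
3 1 0 1 0
1 3 2 0 3
2 0 0 1 2
2 0 2 1 2
3 1 3 3 3
step 2: 0 1 1 1 1
3 1 0 1 0
1 3 2 0 3
2 0 0 1 2
2 0 2 2 2
3 1 3 3 3
step 3: 0 1 1 1 1
3 1 0 1 0
1 3 2 0 3
2 0 0 1 2
2 0 2 3 2
3 1 3 3 3
step 4: 0 1 1 1 1
3 1 0 1 0
1 3 2 0 3
2 0 1 2 3
2 1 0 3 0
3 2 1 2 1
step 5: 0 1 1 1 1
3 1 0 1 0
1 3 2 0 3
2 0 1 3 3
2 1 1 0 1
3 2 1 3 1
step 6: 0 1 1 1 1
3 1 0 1 0
1 3 2 0 3
2 0 1 3 3
2 1 1 1 1
3 2 1 3 1
step 7: 0 1 1 1 1
3 1 0 1 0
1 3 2 0 3
2 0 1 3 3
2 1 1 2 1
3 2 1 3 1
step 8: 0 1 1 1 1
3 1 0 1 0
1 3 2 0 3
2 0 1 3 3
2 1 1 3 1
3 2 1 3 1
step 9: 0 1 1 1 1
3 1 0 1 1
1 3 2 2 0
2 0 2 1 1
2 1 2 2 3
3 2 2 0 2
step 10: 0 1 1 1 1
3 1 0 1 1
1 3 2 2 0
2 0 2 1 1
2 1 2 3 3
3 2 2 0 2
step 11: 0 1 1 1 1
3 1 0 1 1
1 3 2 2 0
2 0 2 2 2
2 1 3 1 0
3 2 2 1 3
step 12: 0 1 1 1 1
3 1 0 1 1
1 3 2 2 0
2 0 2 2 2
2 1 3 2 0
3 2 2 1 3
step 13: 0 1 1 1 1
3 1 0 1 1
1 3 2 2 0
2 0 2 2 2
2 1 3 3 0
3 2 2 1 3
step 14: 0 1 1 1 1
3 1 0 1 1
1 3 2 2 0
2 0 3 3 2
2 2 0 1 1
3 2 3 2 3
step 15: 0 1 1 1 1
3 1 0 1 1
1 3 2 2 0
2 0 3 3 2
2 2 0 2 1
3 2 3 2 3
step 16: 0 1 1 1 1
3 1 0 1 1
1 3 2 2 0
2 0 3 3 2
2 2 0 3 1
3 2 3 2 3
step 17: 0 1 1 1 1
3 1 0 1 1
1 3 3 3 0
2 1 0 1 3
2 2 2 1 2
3 2 3 3 3
step 18: 0 1 1 1 1
3 1 0 1 1
1 3 3 3 0
2 1 0 1 3
2 2 2 2 2
3 2 3 3 3

51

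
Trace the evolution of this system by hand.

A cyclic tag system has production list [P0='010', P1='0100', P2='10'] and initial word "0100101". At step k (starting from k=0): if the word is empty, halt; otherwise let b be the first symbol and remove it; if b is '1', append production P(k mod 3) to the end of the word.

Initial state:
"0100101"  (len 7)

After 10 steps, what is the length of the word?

10

[0] "0100101"  (len 7)
[1] "100101"  (len 6)
[2] "001010100"  (len 9)
[3] "01010100"  (len 8)
[4] "1010100"  (len 7)
[5] "0101000100"  (len 10)
[6] "101000100"  (len 9)
[7] "01000100010"  (len 11)
[8] "1000100010"  (len 10)
[9] "00010001010"  (len 11)
[10] "0010001010"  (len 10)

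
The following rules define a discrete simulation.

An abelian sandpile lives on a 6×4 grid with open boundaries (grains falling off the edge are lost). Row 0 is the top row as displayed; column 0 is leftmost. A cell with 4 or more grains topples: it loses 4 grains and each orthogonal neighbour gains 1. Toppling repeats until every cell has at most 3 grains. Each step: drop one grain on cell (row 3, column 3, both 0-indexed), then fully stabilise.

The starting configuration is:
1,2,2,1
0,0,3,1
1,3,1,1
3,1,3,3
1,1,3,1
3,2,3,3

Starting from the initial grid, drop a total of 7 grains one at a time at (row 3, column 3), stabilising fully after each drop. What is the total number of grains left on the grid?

42

0) 1,2,2,1
0,0,3,1
1,3,1,1
3,1,3,3
1,1,3,1
3,2,3,3
1) 1,2,2,1
0,0,3,1
1,3,2,2
3,2,1,2
1,2,2,0
3,3,1,1
2) 1,2,2,1
0,0,3,1
1,3,2,2
3,2,1,3
1,2,2,0
3,3,1,1
3) 1,2,2,1
0,0,3,1
1,3,2,3
3,2,2,0
1,2,2,1
3,3,1,1
4) 1,2,2,1
0,0,3,1
1,3,2,3
3,2,2,1
1,2,2,1
3,3,1,1
5) 1,2,2,1
0,0,3,1
1,3,2,3
3,2,2,2
1,2,2,1
3,3,1,1
6) 1,2,2,1
0,0,3,1
1,3,2,3
3,2,2,3
1,2,2,1
3,3,1,1
7) 1,2,2,1
0,0,3,2
1,3,3,0
3,2,3,1
1,2,2,2
3,3,1,1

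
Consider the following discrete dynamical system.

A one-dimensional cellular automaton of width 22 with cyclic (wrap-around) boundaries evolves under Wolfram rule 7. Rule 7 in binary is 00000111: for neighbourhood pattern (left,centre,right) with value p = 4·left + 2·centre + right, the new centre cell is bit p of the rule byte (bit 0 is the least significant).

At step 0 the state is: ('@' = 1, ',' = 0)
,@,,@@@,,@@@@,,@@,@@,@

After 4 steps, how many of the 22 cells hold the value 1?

20

t=0: ,@,,@@@,,@@@@,,@@,@@,@
t=1: ,@,@,,,,@,,,,,@,,,,,,@
t=2: ,@,@,@@@@,@@@@@,@@@@@@
t=3: ,@,@,,,,,,,,,,,,,,,,,,
t=4: @@,@,@@@@@@@@@@@@@@@@@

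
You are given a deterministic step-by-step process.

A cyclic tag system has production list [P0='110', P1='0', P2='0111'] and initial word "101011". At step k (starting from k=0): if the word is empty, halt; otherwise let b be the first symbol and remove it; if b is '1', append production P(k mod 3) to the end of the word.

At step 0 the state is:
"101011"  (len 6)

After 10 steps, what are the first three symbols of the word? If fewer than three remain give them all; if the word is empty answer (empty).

111

k=0  "101011"  (len 6)
k=1  "01011110"  (len 8)
k=2  "1011110"  (len 7)
k=3  "0111100111"  (len 10)
k=4  "111100111"  (len 9)
k=5  "111001110"  (len 9)
k=6  "110011100111"  (len 12)
k=7  "10011100111110"  (len 14)
k=8  "00111001111100"  (len 14)
k=9  "0111001111100"  (len 13)
k=10  "111001111100"  (len 12)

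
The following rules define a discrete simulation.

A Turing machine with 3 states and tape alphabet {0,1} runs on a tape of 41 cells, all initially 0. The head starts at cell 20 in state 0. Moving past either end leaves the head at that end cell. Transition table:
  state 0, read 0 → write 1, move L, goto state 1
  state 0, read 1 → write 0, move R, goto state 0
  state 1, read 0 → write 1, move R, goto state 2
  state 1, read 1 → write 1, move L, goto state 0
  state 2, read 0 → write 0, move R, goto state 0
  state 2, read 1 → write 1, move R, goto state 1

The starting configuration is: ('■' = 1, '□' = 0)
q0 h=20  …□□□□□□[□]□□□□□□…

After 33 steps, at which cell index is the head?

39

step 0: q0 h=20  …□□□□□□[□]□□□□□□…
step 1: q1 h=19  …□□□□□□[□]■□□□□□…
step 2: q2 h=20  …□□□□□■[■]□□□□□□…
step 3: q1 h=21  …□□□□■■[□]□□□□□□…
step 4: q2 h=22  …□□□■■■[□]□□□□□□…
step 5: q0 h=23  …□□■■■□[□]□□□□□□…
step 6: q1 h=22  …□□□■■■[□]■□□□□□…
step 7: q2 h=23  …□□■■■■[■]□□□□□□…
step 8: q1 h=24  …□■■■■■[□]□□□□□□…
step 9: q2 h=25  …■■■■■■[□]□□□□□□…
step 10: q0 h=26  …■■■■■□[□]□□□□□□…
step 11: q1 h=25  …■■■■■■[□]■□□□□□…
step 12: q2 h=26  …■■■■■■[■]□□□□□□…
step 13: q1 h=27  …■■■■■■[□]□□□□□□…
step 14: q2 h=28  …■■■■■■[□]□□□□□□…
step 15: q0 h=29  …■■■■■□[□]□□□□□□…
step 16: q1 h=28  …■■■■■■[□]■□□□□□…
step 17: q2 h=29  …■■■■■■[■]□□□□□□…
step 18: q1 h=30  …■■■■■■[□]□□□□□□…
step 19: q2 h=31  …■■■■■■[□]□□□□□□…
step 20: q0 h=32  …■■■■■□[□]□□□□□□…
step 21: q1 h=31  …■■■■■■[□]■□□□□□…
step 22: q2 h=32  …■■■■■■[■]□□□□□□…
step 23: q1 h=33  …■■■■■■[□]□□□□□□…
step 24: q2 h=34  …■■■■■■[□]□□□□□□|
step 25: q0 h=35  …■■■■■□[□]□□□□□|
step 26: q1 h=34  …■■■■■■[□]■□□□□□|
step 27: q2 h=35  …■■■■■■[■]□□□□□|
step 28: q1 h=36  …■■■■■■[□]□□□□|
step 29: q2 h=37  …■■■■■■[□]□□□|
step 30: q0 h=38  …■■■■■□[□]□□|
step 31: q1 h=37  …■■■■■■[□]■□□|
step 32: q2 h=38  …■■■■■■[■]□□|
step 33: q1 h=39  …■■■■■■[□]□|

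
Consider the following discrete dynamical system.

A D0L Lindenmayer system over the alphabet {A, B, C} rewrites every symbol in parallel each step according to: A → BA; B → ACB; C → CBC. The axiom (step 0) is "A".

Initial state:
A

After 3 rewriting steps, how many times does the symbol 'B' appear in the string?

5

[0] A
[1] BA
[2] ACBBA
[3] BACBCACBACBBA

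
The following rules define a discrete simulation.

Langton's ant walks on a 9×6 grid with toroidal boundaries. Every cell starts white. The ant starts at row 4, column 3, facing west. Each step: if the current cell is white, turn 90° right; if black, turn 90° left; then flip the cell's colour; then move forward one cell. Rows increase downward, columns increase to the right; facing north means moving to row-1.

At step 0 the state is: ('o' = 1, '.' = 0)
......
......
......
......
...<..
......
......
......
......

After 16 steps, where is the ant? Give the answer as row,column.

4,3

0) ......
......
......
......
...<..
......
......
......
......
1) ......
......
......
...^..
...o..
......
......
......
......
2) ......
......
......
...o>.
...o..
......
......
......
......
3) ......
......
......
...oo.
...ov.
......
......
......
......
4) ......
......
......
...oo.
...<o.
......
......
......
......
5) ......
......
......
...oo.
....o.
...v..
......
......
......
6) ......
......
......
...oo.
....o.
..<o..
......
......
......
7) ......
......
......
...oo.
..^.o.
..oo..
......
......
......
8) ......
......
......
...oo.
..o>o.
..oo..
......
......
......
9) ......
......
......
...oo.
..ooo.
..ov..
......
......
......
10) ......
......
......
...oo.
..ooo.
..o.>.
......
......
......
11) ......
......
......
...oo.
..ooo.
..o.o.
....v.
......
......
12) ......
......
......
...oo.
..ooo.
..o.o.
...<o.
......
......
13) ......
......
......
...oo.
..ooo.
..o^o.
...oo.
......
......
14) ......
......
......
...oo.
..ooo.
..oo>.
...oo.
......
......
15) ......
......
......
...oo.
..oo^.
..oo..
...oo.
......
......
16) ......
......
......
...oo.
..o<..
..oo..
...oo.
......
......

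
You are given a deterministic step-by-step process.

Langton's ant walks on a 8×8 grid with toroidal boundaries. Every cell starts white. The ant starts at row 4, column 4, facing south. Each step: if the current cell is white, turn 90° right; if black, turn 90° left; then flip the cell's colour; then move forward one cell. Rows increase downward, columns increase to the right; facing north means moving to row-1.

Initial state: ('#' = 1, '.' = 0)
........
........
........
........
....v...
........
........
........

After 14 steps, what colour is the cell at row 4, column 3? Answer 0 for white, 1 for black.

1

k=0  ........
........
........
........
....v...
........
........
........
k=1  ........
........
........
........
...<#...
........
........
........
k=2  ........
........
........
...^....
...##...
........
........
........
k=3  ........
........
........
...#>...
...##...
........
........
........
k=4  ........
........
........
...##...
...#v...
........
........
........
k=5  ........
........
........
...##...
...#.>..
........
........
........
k=6  ........
........
........
...##...
...#.#..
.....v..
........
........
k=7  ........
........
........
...##...
...#.#..
....<#..
........
........
k=8  ........
........
........
...##...
...#^#..
....##..
........
........
k=9  ........
........
........
...##...
...##>..
....##..
........
........
k=10  ........
........
........
...##^..
...##...
....##..
........
........
k=11  ........
........
........
...###>.
...##...
....##..
........
........
k=12  ........
........
........
...####.
...##.v.
....##..
........
........
k=13  ........
........
........
...####.
...##<#.
....##..
........
........
k=14  ........
........
........
...##^#.
...####.
....##..
........
........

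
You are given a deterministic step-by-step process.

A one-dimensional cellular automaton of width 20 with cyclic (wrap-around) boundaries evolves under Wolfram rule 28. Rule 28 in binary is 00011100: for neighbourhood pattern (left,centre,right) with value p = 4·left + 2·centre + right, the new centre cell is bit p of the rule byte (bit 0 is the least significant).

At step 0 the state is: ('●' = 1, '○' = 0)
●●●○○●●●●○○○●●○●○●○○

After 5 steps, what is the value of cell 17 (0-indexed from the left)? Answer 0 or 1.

1

[0] ●●●○○●●●●○○○●●○●○●○○
[1] ●○○●○●○○○●○○●○○●○●●○
[2] ●●○●○●●○○●●○●●○●○●○○
[3] ●○○●○●○●○●○○●○○●○●●○
[4] ●●○●○●○●○●●○●●○●○●○○
[5] ●○○●○●○●○●○○●○○●○●●○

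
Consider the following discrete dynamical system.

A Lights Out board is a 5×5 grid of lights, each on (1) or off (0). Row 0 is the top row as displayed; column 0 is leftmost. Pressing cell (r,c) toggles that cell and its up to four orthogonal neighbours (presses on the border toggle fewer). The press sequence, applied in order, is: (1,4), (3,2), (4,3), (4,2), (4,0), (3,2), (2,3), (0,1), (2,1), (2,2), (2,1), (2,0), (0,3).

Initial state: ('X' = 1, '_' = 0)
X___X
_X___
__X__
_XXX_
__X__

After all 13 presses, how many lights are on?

15

0) X___X
_X___
__X__
_XXX_
__X__
1) X____
_X_XX
__X_X
_XXX_
__X__
2) X____
_X_XX
____X
_____
_____
3) X____
_X_XX
____X
___X_
__XXX
4) X____
_X_XX
____X
__XX_
_X__X
5) X____
_X_XX
____X
X_XX_
X___X
6) X____
_X_XX
__X_X
XX___
X_X_X
7) X____
_X__X
___X_
XX_X_
X_X_X
8) _XX__
____X
___X_
XX_X_
X_X_X
9) _XX__
_X__X
XXXX_
X__X_
X_X_X
10) _XX__
_XX_X
X____
X_XX_
X_X_X
11) _XX__
__X_X
_XX__
XXXX_
X_X_X
12) _XX__
X_X_X
X_X__
_XXX_
X_X_X
13) _X_XX
X_XXX
X_X__
_XXX_
X_X_X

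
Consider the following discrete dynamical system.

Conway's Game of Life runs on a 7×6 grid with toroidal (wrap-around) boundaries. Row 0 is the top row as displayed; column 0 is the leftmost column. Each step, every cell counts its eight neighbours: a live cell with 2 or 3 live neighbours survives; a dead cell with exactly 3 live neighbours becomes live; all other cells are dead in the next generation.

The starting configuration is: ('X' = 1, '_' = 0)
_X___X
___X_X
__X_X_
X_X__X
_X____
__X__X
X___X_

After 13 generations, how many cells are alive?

0) _X___X
___X_X
__X_X_
X_X__X
_X____
__X__X
X___X_
1) _____X
X_XX_X
XXX_X_
X_XX_X
_XX__X
XX___X
XX__X_
2) __XX__
__XX__
______
______
___X__
____X_
_X__X_
3) _X__X_
__XX__
______
______
______
___XX_
__X_X_
4) _X__X_
__XX__
______
______
______
___XX_
__X_XX
5) _X__XX
__XX__
______
______
______
___XXX
__X__X
6) XX__XX
__XXX_
______
______
____X_
___XXX
__X___
7) XX__XX
XXXXX_
___X__
______
___XXX
___XXX
_XX___
8) ____X_
______
_X_XX_
___X__
___X_X
X____X
_XX___
9) ______
___XX_
__XXX_
___X__
X____X
XXX_XX
XX___X
10) X___XX
__X_X_
__X___
__XX_X
__XX__
__X_X_
__X_X_
11) _X__X_
_X__X_
_XX_X_
_X__X_
_X____
_XX_X_
_X__X_
12) XXXXXX
XX__XX
XXX_XX
XX_X__
XX_X__
XXXX__
XX__XX
13) ______
______
______
___X__
___XXX
___X__
______

5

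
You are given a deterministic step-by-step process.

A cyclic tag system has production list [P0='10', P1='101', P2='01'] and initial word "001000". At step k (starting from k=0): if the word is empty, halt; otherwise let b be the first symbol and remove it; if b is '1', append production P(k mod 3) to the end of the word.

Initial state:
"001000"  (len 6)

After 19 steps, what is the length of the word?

t=0: "001000"  (len 6)
t=1: "01000"  (len 5)
t=2: "1000"  (len 4)
t=3: "00001"  (len 5)
t=4: "0001"  (len 4)
t=5: "001"  (len 3)
t=6: "01"  (len 2)
t=7: "1"  (len 1)
t=8: "101"  (len 3)
t=9: "0101"  (len 4)
t=10: "101"  (len 3)
t=11: "01101"  (len 5)
t=12: "1101"  (len 4)
t=13: "10110"  (len 5)
t=14: "0110101"  (len 7)
t=15: "110101"  (len 6)
t=16: "1010110"  (len 7)
t=17: "010110101"  (len 9)
t=18: "10110101"  (len 8)
t=19: "011010110"  (len 9)

9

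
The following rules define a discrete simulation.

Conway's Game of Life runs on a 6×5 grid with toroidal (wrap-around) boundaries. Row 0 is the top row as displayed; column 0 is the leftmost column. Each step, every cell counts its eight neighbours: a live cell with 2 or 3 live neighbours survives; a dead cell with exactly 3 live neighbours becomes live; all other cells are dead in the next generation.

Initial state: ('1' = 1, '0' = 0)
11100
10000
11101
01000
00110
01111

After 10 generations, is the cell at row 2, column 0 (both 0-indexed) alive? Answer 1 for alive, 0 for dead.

[0] 11100
10000
11101
01000
00110
01111
[1] 00000
00010
00101
00001
10001
00001
[2] 00000
00010
00001
00001
10011
10001
[3] 00001
00000
00011
00000
00010
10010
[4] 00001
00011
00000
00011
00001
00010
[5] 00001
00011
00000
00011
00001
00011
[6] 10000
00011
00000
00011
10000
10011
[7] 10000
00001
00000
00001
10000
11000
[8] 11001
00000
00000
00000
11001
11001
[9] 01001
10000
00000
10000
01001
00110
[10] 11111
10000
00000
10000
11111
01111

0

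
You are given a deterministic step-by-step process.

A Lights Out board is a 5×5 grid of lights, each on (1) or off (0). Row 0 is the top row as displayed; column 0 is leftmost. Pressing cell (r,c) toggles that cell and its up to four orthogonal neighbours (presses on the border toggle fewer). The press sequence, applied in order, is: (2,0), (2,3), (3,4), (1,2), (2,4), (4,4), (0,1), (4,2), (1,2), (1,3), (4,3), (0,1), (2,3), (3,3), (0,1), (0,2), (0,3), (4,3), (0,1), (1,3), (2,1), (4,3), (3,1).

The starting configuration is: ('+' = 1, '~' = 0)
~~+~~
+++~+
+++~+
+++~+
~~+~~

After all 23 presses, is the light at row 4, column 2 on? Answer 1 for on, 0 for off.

gen 0: ~~+~~
+++~+
+++~+
+++~+
~~+~~
gen 1: ~~+~~
~++~+
~~+~+
~++~+
~~+~~
gen 2: ~~+~~
~++++
~~~+~
~++++
~~+~~
gen 3: ~~+~~
~++++
~~~++
~++~~
~~+~+
gen 4: ~~~~~
~~~~+
~~+++
~++~~
~~+~+
gen 5: ~~~~~
~~~~~
~~+~~
~++~+
~~+~+
gen 6: ~~~~~
~~~~~
~~+~~
~++~~
~~++~
gen 7: +++~~
~+~~~
~~+~~
~++~~
~~++~
gen 8: +++~~
~+~~~
~~+~~
~+~~~
~+~~~
gen 9: ++~~~
~~++~
~~~~~
~+~~~
~+~~~
gen 10: ++~+~
~~~~+
~~~+~
~+~~~
~+~~~
gen 11: ++~+~
~~~~+
~~~+~
~+~+~
~++++
gen 12: ~~++~
~+~~+
~~~+~
~+~+~
~++++
gen 13: ~~++~
~+~++
~~+~+
~+~~~
~++++
gen 14: ~~++~
~+~++
~~+++
~++++
~++~+
gen 15: ++~+~
~~~++
~~+++
~++++
~++~+
gen 16: +~+~~
~~+++
~~+++
~++++
~++~+
gen 17: +~~++
~~+~+
~~+++
~++++
~++~+
gen 18: +~~++
~~+~+
~~+++
~++~+
~+~+~
gen 19: ~++++
~++~+
~~+++
~++~+
~+~+~
gen 20: ~++~+
~+~+~
~~+~+
~++~+
~+~+~
gen 21: ~++~+
~~~+~
++~~+
~~+~+
~+~+~
gen 22: ~++~+
~~~+~
++~~+
~~+++
~++~+
gen 23: ~++~+
~~~+~
+~~~+
++~++
~~+~+

1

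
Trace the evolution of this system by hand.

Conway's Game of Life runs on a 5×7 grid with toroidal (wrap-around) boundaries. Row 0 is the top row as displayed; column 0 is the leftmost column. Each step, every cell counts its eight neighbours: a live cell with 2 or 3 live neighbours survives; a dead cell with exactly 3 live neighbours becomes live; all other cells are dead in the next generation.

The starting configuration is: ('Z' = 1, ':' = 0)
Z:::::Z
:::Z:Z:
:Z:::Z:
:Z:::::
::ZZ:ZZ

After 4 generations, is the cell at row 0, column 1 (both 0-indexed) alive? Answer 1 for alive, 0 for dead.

k=0  Z:::::Z
:::Z:Z:
:Z:::Z:
:Z:::::
::ZZ:ZZ
k=1  Z:ZZ:::
Z:::ZZ:
::Z:Z::
ZZ::ZZZ
:ZZ::ZZ
k=2  Z:ZZ:::
::Z:ZZZ
:::::::
::::Z::
:::::::
k=3  :ZZZZZZ
:ZZ:ZZZ
:::ZZ::
:::::::
:::Z:::
k=4  :Z::::Z
:Z::::Z
::ZZZ::
:::ZZ::
:::Z:Z:

1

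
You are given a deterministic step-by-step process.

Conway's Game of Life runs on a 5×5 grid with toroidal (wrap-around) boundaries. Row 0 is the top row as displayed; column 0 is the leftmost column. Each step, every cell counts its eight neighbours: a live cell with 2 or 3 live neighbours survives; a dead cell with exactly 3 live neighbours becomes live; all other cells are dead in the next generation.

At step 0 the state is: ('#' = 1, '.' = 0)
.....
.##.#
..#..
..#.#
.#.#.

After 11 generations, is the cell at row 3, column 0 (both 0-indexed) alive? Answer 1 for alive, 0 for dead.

t=0: .....
.##.#
..#..
..#.#
.#.#.
t=1: ##.#.
.###.
#.#..
.##..
..##.
t=2: #....
...#.
#....
.....
#..##
t=3: #..#.
....#
.....
#....
#...#
t=4: #..#.
....#
.....
#...#
##...
t=5: ##...
....#
#...#
##..#
.#...
t=6: ##...
.#..#
.#.#.
.#..#
..#.#
t=7: .####
.#..#
.#.##
.#..#
..###
t=8: .#...
.#...
.#.##
.#...
.....
t=9: .....
.#...
.#...
#.#..
.....
t=10: .....
.....
###..
.#...
.....
t=11: .....
.#...
###..
###..
.....

1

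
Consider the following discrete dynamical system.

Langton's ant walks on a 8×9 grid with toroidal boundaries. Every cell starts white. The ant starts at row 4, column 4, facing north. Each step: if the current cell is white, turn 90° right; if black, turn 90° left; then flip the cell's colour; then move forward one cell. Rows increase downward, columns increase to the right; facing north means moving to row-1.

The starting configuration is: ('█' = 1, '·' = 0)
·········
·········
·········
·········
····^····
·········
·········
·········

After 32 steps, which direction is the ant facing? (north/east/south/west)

t=0: ·········
·········
·········
·········
····^····
·········
·········
·········
t=1: ·········
·········
·········
·········
····█>···
·········
·········
·········
t=2: ·········
·········
·········
·········
····██···
·····v···
·········
·········
t=3: ·········
·········
·········
·········
····██···
····<█···
·········
·········
t=4: ·········
·········
·········
·········
····^█···
····██···
·········
·········
t=5: ·········
·········
·········
·········
···<·█···
····██···
·········
·········
t=6: ·········
·········
·········
···^·····
···█·█···
····██···
·········
·········
t=7: ·········
·········
·········
···█>····
···█·█···
····██···
·········
·········
t=8: ·········
·········
·········
···██····
···█v█···
····██···
·········
·········
t=9: ·········
·········
·········
···██····
···<██···
····██···
·········
·········
t=10: ·········
·········
·········
···██····
····██···
···v██···
·········
·········
t=11: ·········
·········
·········
···██····
····██···
··<███···
·········
·········
t=12: ·········
·········
·········
···██····
··^·██···
··████···
·········
·········
t=13: ·········
·········
·········
···██····
··█>██···
··████···
·········
·········
t=14: ·········
·········
·········
···██····
··████···
··█v██···
·········
·········
t=15: ·········
·········
·········
···██····
··████···
··█·>█···
·········
·········
t=16: ·········
·········
·········
···██····
··██^█···
··█··█···
·········
·········
t=17: ·········
·········
·········
···██····
··█<·█···
··█··█···
·········
·········
t=18: ·········
·········
·········
···██····
··█··█···
··█v·█···
·········
·········
t=19: ·········
·········
·········
···██····
··█··█···
··<█·█···
·········
·········
t=20: ·········
·········
·········
···██····
··█··█···
···█·█···
··v······
·········
t=21: ·········
·········
·········
···██····
··█··█···
···█·█···
·<█······
·········
t=22: ·········
·········
·········
···██····
··█··█···
·^·█·█···
·██······
·········
t=23: ·········
·········
·········
···██····
··█··█···
·█>█·█···
·██······
·········
t=24: ·········
·········
·········
···██····
··█··█···
·███·█···
·█v······
·········
t=25: ·········
·········
·········
···██····
··█··█···
·███·█···
·█·>·····
·········
t=26: ·········
·········
·········
···██····
··█··█···
·███·█···
·█·█·····
···v·····
t=27: ·········
·········
·········
···██····
··█··█···
·███·█···
·█·█·····
··<█·····
t=28: ·········
·········
·········
···██····
··█··█···
·███·█···
·█^█·····
··██·····
t=29: ·········
·········
·········
···██····
··█··█···
·███·█···
·██>·····
··██·····
t=30: ·········
·········
·········
···██····
··█··█···
·██^·█···
·██······
··██·····
t=31: ·········
·········
·········
···██····
··█··█···
·█<··█···
·██······
··██·····
t=32: ·········
·········
·········
···██····
··█··█···
·█···█···
·█v······
··██·····

south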